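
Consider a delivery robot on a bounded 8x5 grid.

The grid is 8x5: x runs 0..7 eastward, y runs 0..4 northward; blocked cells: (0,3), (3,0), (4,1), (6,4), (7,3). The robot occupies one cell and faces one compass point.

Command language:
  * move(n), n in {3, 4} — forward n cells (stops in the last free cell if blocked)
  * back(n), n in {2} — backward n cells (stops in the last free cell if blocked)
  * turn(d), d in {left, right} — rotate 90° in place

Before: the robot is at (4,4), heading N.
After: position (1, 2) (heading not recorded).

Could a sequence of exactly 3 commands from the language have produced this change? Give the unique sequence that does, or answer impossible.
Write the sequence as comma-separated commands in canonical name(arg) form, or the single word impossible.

back(2), turn(left), move(3)

key: running move(3) before back(2) would end elsewhere — order is forced
initial: at (4,4), heading N
1. back(2) → at (4,2), heading N
2. turn(left) → at (4,2), heading W
3. move(3) → at (1,2), heading W
no other 3-command option fits: unique.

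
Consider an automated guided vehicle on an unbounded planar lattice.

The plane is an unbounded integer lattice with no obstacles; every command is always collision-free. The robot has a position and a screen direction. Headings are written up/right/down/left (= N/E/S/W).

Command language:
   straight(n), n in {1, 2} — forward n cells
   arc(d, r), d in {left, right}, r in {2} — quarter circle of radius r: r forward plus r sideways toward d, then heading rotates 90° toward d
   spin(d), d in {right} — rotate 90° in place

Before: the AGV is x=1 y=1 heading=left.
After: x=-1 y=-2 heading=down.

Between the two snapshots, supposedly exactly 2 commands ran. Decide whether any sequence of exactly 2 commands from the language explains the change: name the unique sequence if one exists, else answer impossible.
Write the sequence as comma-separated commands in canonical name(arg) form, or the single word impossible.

key: order matters: swapping arc(left, 2) and straight(1) lands elsewhere
begin: x=1 y=1 heading=left
t=1 arc(left, 2) ⇒ x=-1 y=-1 heading=down
t=2 straight(1) ⇒ x=-1 y=-2 heading=down
all 25 alternatives checked — unique.

arc(left, 2), straight(1)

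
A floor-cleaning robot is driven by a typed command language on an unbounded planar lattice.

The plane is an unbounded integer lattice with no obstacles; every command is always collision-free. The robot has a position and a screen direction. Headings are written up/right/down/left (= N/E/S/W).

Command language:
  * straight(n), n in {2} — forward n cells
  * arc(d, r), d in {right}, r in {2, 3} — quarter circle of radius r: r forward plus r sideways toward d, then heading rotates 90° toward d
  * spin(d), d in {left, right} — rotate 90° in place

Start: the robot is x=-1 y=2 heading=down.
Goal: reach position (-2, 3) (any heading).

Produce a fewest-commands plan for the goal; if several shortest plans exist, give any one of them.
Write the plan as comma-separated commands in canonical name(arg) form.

straight(2), arc(right, 2), arc(right, 2), arc(right, 3)

from: x=-1 y=2 heading=down
t=1 straight(2) ⇒ x=-1 y=0 heading=down
t=2 arc(right, 2) ⇒ x=-3 y=-2 heading=left
t=3 arc(right, 2) ⇒ x=-5 y=0 heading=up
t=4 arc(right, 3) ⇒ x=-2 y=3 heading=right
no 3-step plan works, so 4 is optimal.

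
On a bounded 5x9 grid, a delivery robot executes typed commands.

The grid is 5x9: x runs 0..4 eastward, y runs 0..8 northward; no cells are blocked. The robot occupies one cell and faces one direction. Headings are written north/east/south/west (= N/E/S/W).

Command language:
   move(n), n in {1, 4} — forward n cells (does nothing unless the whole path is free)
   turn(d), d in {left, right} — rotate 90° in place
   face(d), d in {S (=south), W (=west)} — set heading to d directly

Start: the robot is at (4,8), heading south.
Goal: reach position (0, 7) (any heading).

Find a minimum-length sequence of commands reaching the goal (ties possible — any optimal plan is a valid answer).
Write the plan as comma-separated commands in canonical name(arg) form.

t0: at (4,8), heading south
1. move(1) → at (4,7), heading south
2. turn(right) → at (4,7), heading west
3. move(4) → at (0,7), heading west
minimal: 3 command(s), checked below 3.

move(1), turn(right), move(4)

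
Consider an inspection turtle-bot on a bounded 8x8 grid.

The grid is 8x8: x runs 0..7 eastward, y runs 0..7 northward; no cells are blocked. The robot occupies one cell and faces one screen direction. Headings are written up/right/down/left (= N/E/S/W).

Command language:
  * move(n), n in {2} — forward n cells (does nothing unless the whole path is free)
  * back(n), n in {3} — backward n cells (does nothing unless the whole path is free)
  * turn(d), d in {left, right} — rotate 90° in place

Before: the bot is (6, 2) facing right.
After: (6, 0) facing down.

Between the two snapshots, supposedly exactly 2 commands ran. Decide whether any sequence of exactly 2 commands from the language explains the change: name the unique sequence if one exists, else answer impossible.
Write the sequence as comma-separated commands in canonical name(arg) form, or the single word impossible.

turn(right), move(2)

key: running move(2) before turn(right) would end elsewhere — order is forced
begin: (6, 2) facing right
t=1 turn(right) ⇒ (6, 2) facing down
t=2 move(2) ⇒ (6, 0) facing down
no rival 2-sequence matches.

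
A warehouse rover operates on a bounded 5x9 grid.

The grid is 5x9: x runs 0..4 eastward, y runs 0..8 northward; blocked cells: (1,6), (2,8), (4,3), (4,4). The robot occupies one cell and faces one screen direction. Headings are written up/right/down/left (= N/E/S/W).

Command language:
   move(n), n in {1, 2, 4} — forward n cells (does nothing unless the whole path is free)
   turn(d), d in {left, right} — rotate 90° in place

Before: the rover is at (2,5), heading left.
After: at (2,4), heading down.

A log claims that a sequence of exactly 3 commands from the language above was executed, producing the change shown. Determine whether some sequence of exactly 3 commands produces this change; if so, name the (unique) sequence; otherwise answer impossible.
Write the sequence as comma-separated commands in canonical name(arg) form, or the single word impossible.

move(4), turn(left), move(1)

key: order matters: swapping move(4) and move(1) lands elsewhere
initial: at (2,5), heading left
[1] after move(4): at (2,5), heading left
[2] after turn(left): at (2,5), heading down
[3] after move(1): at (2,4), heading down
no rival 3-sequence matches.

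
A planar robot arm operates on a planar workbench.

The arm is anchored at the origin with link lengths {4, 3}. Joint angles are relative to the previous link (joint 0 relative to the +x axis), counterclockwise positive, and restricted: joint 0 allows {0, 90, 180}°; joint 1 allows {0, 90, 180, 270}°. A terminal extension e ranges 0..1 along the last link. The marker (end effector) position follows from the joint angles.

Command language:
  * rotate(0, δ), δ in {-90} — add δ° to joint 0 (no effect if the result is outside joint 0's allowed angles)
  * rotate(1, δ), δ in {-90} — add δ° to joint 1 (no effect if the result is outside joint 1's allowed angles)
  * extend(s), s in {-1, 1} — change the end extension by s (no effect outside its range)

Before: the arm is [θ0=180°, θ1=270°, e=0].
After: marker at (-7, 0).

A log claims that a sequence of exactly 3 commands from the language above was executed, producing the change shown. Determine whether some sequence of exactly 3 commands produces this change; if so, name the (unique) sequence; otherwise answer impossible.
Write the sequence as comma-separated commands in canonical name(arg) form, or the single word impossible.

rotate(1, -90), rotate(1, -90), rotate(1, -90)

t0: [θ0=180°, θ1=270°, e=0]
step 1 (rotate(1, -90)): [θ0=180°, θ1=180°, e=0]
step 2 (rotate(1, -90)): [θ0=180°, θ1=90°, e=0]
step 3 (rotate(1, -90)): [θ0=180°, θ1=0°, e=0]
uniquely the one of 64 3-step routes that fits.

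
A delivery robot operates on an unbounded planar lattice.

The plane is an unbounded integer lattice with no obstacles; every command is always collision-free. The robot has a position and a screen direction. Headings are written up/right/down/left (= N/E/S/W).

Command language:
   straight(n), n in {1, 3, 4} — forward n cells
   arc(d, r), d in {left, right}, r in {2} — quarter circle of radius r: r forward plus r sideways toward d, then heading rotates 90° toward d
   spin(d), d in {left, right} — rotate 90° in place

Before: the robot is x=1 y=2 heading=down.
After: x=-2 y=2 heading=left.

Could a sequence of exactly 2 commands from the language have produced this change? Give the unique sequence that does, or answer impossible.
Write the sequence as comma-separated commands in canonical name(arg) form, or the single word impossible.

spin(right), straight(3)

key: running straight(3) before spin(right) would end elsewhere — order is forced
t0: x=1 y=2 heading=down
t=1 spin(right) ⇒ x=1 y=2 heading=left
t=2 straight(3) ⇒ x=-2 y=2 heading=left
all 49 alternatives checked — unique.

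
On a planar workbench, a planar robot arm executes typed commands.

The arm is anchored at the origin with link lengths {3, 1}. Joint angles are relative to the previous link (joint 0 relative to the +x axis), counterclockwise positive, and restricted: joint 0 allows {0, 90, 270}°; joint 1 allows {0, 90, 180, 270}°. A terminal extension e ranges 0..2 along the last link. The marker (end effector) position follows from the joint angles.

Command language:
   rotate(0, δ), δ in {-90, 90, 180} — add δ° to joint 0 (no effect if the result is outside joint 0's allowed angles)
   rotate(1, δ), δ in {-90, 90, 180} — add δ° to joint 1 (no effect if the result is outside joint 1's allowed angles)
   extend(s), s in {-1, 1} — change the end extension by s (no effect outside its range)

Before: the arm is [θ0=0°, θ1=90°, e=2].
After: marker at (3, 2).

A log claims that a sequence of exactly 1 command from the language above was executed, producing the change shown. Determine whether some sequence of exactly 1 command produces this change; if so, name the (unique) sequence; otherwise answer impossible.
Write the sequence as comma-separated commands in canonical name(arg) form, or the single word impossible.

extend(-1)

from: [θ0=0°, θ1=90°, e=2]
t=1 extend(-1) ⇒ [θ0=0°, θ1=90°, e=1]
all 8 alternatives checked — unique.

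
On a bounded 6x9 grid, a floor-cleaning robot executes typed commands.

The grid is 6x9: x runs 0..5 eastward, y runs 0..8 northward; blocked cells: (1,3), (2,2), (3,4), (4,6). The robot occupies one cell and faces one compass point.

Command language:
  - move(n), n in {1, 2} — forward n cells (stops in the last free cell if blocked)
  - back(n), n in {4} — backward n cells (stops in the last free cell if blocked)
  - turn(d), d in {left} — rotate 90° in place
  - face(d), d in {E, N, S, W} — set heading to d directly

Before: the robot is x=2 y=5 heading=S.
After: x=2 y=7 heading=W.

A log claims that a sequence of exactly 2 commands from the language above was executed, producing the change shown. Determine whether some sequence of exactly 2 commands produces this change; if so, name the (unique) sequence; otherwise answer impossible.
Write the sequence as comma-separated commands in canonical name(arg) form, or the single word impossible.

impossible

all 64 sequences checked — none match.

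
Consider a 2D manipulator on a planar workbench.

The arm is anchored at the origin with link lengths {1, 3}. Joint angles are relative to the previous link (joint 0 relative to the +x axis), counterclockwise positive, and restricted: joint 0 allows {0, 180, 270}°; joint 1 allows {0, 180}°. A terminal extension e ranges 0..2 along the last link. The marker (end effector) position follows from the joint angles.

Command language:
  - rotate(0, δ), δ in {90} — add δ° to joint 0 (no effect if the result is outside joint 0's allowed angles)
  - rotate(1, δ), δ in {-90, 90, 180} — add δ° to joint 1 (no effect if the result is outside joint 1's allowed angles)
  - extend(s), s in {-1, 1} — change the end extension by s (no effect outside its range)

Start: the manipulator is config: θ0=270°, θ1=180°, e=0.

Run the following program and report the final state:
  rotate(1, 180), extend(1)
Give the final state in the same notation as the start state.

initial: config: θ0=270°, θ1=180°, e=0
step 1 (rotate(1, 180)): config: θ0=270°, θ1=0°, e=0
step 2 (extend(1)): config: θ0=270°, θ1=0°, e=1

config: θ0=270°, θ1=0°, e=1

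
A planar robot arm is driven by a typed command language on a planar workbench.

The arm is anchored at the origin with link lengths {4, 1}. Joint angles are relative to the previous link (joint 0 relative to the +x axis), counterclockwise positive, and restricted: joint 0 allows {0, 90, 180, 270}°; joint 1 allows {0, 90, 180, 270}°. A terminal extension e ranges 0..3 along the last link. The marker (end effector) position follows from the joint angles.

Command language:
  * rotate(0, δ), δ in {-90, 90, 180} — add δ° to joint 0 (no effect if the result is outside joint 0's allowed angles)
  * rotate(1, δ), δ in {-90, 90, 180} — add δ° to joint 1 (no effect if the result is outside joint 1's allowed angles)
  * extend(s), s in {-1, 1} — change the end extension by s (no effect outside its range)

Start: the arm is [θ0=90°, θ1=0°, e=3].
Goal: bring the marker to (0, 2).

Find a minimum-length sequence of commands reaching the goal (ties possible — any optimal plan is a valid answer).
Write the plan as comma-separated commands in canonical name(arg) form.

initial: [θ0=90°, θ1=0°, e=3]
t=1 rotate(1, 180) ⇒ [θ0=90°, θ1=180°, e=3]
t=2 extend(-1) ⇒ [θ0=90°, θ1=180°, e=2]
t=3 extend(-1) ⇒ [θ0=90°, θ1=180°, e=1]
nothing shorter than 3 reaches the goal.

rotate(1, 180), extend(-1), extend(-1)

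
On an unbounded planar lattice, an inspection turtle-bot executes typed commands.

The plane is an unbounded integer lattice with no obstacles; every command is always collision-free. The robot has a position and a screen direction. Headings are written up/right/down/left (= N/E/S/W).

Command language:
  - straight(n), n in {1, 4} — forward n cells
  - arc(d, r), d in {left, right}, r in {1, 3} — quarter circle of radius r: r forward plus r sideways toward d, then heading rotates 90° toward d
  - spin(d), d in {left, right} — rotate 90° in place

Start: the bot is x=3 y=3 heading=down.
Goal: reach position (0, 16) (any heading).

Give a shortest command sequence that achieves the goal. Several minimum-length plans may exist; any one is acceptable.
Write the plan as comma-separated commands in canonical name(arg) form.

spin(left), arc(left, 3), straight(4), arc(left, 3), arc(right, 3)

from: x=3 y=3 heading=down
t=1 spin(left) ⇒ x=3 y=3 heading=right
t=2 arc(left, 3) ⇒ x=6 y=6 heading=up
t=3 straight(4) ⇒ x=6 y=10 heading=up
t=4 arc(left, 3) ⇒ x=3 y=13 heading=left
t=5 arc(right, 3) ⇒ x=0 y=16 heading=up
shorter routes all fall short; 5 is best.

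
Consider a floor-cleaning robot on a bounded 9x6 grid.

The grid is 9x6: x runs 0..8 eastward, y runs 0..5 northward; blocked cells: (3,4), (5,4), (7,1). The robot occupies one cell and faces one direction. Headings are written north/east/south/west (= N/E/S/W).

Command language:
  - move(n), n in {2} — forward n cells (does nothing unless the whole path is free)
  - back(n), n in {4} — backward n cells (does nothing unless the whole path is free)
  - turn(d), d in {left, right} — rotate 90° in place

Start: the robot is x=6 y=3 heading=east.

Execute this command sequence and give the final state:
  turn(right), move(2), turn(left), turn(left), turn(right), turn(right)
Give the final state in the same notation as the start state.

x=6 y=1 heading=south

from: x=6 y=3 heading=east
step 1 (turn(right)): x=6 y=3 heading=south
step 2 (move(2)): x=6 y=1 heading=south
step 3 (turn(left)): x=6 y=1 heading=east
step 4 (turn(left)): x=6 y=1 heading=north
step 5 (turn(right)): x=6 y=1 heading=east
step 6 (turn(right)): x=6 y=1 heading=south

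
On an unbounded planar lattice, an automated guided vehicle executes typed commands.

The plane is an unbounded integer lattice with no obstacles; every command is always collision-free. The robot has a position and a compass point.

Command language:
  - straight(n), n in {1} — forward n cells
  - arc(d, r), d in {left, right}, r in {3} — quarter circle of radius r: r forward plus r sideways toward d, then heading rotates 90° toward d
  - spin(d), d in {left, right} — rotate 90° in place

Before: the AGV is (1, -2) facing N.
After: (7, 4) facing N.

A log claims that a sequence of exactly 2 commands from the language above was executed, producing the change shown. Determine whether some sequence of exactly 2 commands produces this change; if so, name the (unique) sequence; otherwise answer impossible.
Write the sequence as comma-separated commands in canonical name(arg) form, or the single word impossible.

key: running arc(left, 3) before arc(right, 3) would end elsewhere — order is forced
start: (1, -2) facing N
t=1 arc(right, 3) ⇒ (4, 1) facing E
t=2 arc(left, 3) ⇒ (7, 4) facing N
no other 2-command option fits: unique.

arc(right, 3), arc(left, 3)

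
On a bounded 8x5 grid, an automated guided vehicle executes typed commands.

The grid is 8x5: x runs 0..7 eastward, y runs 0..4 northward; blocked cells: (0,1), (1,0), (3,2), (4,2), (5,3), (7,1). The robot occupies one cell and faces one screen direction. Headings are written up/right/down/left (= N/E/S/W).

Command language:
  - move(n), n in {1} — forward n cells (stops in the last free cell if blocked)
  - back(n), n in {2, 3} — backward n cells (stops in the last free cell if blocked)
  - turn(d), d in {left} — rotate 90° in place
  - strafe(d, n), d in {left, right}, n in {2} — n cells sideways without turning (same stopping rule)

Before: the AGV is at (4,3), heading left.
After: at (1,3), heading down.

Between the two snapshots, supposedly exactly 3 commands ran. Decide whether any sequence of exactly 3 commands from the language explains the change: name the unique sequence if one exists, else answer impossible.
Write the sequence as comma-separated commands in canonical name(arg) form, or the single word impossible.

key: running strafe(right, 2) before move(1) would end elsewhere — order is forced
t0: at (4,3), heading left
step 1 (move(1)): at (3,3), heading left
step 2 (turn(left)): at (3,3), heading down
step 3 (strafe(right, 2)): at (1,3), heading down
no rival 3-sequence matches.

move(1), turn(left), strafe(right, 2)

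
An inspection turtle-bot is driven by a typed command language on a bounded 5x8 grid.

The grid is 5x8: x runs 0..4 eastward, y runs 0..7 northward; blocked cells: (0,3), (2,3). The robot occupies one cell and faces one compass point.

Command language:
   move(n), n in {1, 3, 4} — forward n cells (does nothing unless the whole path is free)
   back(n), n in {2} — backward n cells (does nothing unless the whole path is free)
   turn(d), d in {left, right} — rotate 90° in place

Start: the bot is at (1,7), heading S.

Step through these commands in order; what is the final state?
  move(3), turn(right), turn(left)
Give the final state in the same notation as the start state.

at (1,4), heading S

from: at (1,7), heading S
[1] after move(3): at (1,4), heading S
[2] after turn(right): at (1,4), heading W
[3] after turn(left): at (1,4), heading S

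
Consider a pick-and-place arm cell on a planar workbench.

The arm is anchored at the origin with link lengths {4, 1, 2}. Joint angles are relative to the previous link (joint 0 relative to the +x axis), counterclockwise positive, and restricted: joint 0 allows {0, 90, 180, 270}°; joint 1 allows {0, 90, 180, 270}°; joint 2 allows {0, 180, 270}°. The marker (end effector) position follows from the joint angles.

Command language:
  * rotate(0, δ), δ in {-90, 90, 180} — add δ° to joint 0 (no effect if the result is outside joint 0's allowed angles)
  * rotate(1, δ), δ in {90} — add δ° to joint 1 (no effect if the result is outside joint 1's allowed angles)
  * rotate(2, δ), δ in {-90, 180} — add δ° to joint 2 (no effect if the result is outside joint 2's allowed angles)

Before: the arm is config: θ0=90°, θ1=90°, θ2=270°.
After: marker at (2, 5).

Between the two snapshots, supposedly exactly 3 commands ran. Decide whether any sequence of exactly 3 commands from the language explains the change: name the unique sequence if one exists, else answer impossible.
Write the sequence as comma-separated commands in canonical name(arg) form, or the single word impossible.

initial: config: θ0=90°, θ1=90°, θ2=270°
t=1 rotate(1, 90) ⇒ config: θ0=90°, θ1=180°, θ2=270°
t=2 rotate(1, 90) ⇒ config: θ0=90°, θ1=270°, θ2=270°
t=3 rotate(1, 90) ⇒ config: θ0=90°, θ1=0°, θ2=270°
no other 3-command option fits: unique.

rotate(1, 90), rotate(1, 90), rotate(1, 90)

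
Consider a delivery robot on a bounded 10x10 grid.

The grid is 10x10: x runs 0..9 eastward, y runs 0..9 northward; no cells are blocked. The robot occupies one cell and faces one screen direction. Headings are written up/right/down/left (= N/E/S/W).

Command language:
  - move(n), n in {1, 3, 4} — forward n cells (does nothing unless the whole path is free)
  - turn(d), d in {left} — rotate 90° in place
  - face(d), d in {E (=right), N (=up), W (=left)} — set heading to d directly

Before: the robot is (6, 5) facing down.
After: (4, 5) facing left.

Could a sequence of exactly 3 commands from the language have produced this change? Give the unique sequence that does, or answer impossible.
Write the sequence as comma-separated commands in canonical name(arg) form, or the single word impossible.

face(W), move(1), move(1)

key: position moved to (4,5) AND the heading swung to W — translation plus rotation needed
start: (6, 5) facing down
[1] after face(W): (6, 5) facing left
[2] after move(1): (5, 5) facing left
[3] after move(1): (4, 5) facing left
uniquely the one of 343 3-step routes that fits.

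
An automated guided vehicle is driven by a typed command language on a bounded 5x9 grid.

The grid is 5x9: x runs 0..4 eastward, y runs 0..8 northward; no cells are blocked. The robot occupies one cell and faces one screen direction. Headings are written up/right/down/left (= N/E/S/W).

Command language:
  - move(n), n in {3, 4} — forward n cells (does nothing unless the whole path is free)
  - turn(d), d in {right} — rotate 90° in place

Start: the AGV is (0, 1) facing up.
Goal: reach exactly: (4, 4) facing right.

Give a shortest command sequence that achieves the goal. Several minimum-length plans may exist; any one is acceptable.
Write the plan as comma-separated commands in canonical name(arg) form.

from: (0, 1) facing up
t=1 move(3) ⇒ (0, 4) facing up
t=2 turn(right) ⇒ (0, 4) facing right
t=3 move(4) ⇒ (4, 4) facing right
shorter routes all fall short; 3 is best.

move(3), turn(right), move(4)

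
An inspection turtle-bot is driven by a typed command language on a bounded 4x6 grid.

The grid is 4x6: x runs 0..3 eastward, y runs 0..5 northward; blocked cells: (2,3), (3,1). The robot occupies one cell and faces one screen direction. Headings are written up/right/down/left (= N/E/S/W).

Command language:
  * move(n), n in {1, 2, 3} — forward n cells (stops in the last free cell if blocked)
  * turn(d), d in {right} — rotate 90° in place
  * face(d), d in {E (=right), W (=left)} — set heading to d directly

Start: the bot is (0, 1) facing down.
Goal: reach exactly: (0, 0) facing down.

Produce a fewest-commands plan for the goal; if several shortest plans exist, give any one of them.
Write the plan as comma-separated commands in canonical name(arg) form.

move(3)

begin: (0, 1) facing down
1. move(3) → (0, 0) facing down
nothing shorter than 1 reaches the goal.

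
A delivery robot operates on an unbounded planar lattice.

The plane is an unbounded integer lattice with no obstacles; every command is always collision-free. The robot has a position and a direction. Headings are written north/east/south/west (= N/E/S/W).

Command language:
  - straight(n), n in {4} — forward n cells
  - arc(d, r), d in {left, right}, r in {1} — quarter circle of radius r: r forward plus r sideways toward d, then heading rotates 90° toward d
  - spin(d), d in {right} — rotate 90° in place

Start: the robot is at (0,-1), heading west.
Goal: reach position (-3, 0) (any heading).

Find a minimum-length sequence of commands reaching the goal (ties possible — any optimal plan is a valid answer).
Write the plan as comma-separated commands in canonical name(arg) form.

straight(4), spin(right), arc(right, 1)

initial: at (0,-1), heading west
t=1 straight(4) ⇒ at (-4,-1), heading west
t=2 spin(right) ⇒ at (-4,-1), heading north
t=3 arc(right, 1) ⇒ at (-3,0), heading east
shorter routes all fall short; 3 is best.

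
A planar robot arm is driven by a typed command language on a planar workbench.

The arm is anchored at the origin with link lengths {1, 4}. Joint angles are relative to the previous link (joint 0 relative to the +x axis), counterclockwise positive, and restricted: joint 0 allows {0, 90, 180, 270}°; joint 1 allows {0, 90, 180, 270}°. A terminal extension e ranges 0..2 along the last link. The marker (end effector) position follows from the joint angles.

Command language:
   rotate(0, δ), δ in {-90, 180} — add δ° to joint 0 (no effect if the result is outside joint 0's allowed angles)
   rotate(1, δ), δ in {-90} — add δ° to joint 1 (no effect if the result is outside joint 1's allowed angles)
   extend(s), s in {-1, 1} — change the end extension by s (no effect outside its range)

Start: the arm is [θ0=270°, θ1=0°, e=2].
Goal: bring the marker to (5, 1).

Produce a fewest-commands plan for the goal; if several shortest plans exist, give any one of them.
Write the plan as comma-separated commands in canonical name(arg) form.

extend(-1), rotate(1, -90), rotate(0, 180)

t0: [θ0=270°, θ1=0°, e=2]
step 1 (extend(-1)): [θ0=270°, θ1=0°, e=1]
step 2 (rotate(1, -90)): [θ0=270°, θ1=270°, e=1]
step 3 (rotate(0, 180)): [θ0=90°, θ1=270°, e=1]
shorter routes all fall short; 3 is best.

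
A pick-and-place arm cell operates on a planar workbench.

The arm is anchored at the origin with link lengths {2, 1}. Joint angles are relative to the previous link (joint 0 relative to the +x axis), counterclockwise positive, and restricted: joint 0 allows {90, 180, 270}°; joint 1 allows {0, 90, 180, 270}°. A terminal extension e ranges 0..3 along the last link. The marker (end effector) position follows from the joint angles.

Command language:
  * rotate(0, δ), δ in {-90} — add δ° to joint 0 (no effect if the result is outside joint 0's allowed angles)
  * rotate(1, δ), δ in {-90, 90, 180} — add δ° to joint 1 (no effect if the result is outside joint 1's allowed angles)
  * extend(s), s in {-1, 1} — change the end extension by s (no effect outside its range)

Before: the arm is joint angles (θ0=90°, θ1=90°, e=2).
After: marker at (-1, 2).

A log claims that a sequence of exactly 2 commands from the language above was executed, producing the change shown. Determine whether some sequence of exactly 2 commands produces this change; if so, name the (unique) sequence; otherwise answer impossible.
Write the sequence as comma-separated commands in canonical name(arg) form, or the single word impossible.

initial: joint angles (θ0=90°, θ1=90°, e=2)
1. extend(-1) → joint angles (θ0=90°, θ1=90°, e=1)
2. extend(-1) → joint angles (θ0=90°, θ1=90°, e=0)
no rival 2-sequence matches.

extend(-1), extend(-1)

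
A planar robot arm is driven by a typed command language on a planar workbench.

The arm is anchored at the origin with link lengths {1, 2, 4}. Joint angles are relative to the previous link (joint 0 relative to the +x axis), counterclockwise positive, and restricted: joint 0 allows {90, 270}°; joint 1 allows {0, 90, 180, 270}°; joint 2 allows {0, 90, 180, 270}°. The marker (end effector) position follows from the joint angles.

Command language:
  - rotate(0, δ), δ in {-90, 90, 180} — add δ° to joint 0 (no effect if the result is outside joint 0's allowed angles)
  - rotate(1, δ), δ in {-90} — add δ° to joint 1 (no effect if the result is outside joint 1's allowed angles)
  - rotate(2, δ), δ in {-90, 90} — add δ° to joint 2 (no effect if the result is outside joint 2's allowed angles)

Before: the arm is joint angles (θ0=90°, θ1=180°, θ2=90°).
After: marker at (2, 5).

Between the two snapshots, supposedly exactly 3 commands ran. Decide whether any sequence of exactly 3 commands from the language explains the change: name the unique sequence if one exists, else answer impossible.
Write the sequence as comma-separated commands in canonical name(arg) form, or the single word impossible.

rotate(1, -90), rotate(1, -90), rotate(1, -90)

from: joint angles (θ0=90°, θ1=180°, θ2=90°)
[1] after rotate(1, -90): joint angles (θ0=90°, θ1=90°, θ2=90°)
[2] after rotate(1, -90): joint angles (θ0=90°, θ1=0°, θ2=90°)
[3] after rotate(1, -90): joint angles (θ0=90°, θ1=270°, θ2=90°)
all 216 alternatives checked — unique.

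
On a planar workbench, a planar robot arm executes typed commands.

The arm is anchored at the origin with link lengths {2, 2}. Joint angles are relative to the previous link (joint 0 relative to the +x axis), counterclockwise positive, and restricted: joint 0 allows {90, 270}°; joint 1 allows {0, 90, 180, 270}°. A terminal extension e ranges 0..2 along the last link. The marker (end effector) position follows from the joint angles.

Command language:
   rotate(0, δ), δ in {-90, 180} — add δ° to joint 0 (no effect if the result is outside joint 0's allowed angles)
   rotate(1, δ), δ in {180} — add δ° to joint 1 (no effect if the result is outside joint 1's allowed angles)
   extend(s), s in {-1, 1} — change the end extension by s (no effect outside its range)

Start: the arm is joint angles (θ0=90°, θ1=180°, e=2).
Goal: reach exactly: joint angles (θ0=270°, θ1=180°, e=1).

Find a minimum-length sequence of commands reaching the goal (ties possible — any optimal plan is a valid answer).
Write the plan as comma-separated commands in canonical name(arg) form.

rotate(0, 180), extend(-1)

initial: joint angles (θ0=90°, θ1=180°, e=2)
step 1 (rotate(0, 180)): joint angles (θ0=270°, θ1=180°, e=2)
step 2 (extend(-1)): joint angles (θ0=270°, θ1=180°, e=1)
no 1-step plan works, so 2 is optimal.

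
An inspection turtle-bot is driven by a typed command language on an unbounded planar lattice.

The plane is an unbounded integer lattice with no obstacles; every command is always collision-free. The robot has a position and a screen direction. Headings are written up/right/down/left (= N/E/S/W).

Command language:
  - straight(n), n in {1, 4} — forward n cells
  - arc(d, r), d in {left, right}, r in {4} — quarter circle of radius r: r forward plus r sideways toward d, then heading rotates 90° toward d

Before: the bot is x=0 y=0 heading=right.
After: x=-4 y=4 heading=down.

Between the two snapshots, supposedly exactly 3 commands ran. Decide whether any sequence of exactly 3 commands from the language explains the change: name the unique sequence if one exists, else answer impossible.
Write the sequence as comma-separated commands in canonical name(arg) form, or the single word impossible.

arc(left, 4), arc(left, 4), arc(left, 4)

key: cell and facing (now S) both changed — the 3 commands mix motion and turning
begin: x=0 y=0 heading=right
step 1 (arc(left, 4)): x=4 y=4 heading=up
step 2 (arc(left, 4)): x=0 y=8 heading=left
step 3 (arc(left, 4)): x=-4 y=4 heading=down
all 64 alternatives checked — unique.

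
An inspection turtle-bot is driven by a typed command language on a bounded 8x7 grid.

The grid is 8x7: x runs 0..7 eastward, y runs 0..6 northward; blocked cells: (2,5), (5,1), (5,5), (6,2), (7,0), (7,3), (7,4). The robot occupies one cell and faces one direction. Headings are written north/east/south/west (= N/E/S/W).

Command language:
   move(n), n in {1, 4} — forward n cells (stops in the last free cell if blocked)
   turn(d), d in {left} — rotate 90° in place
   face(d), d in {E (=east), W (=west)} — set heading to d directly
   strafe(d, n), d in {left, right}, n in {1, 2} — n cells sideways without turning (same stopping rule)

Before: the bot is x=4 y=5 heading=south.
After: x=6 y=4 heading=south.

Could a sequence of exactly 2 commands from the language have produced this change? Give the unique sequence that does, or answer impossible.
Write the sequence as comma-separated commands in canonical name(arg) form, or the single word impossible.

key: order matters: swapping move(1) and strafe(left, 2) lands elsewhere
t0: x=4 y=5 heading=south
step 1 (move(1)): x=4 y=4 heading=south
step 2 (strafe(left, 2)): x=6 y=4 heading=south
all 81 alternatives checked — unique.

move(1), strafe(left, 2)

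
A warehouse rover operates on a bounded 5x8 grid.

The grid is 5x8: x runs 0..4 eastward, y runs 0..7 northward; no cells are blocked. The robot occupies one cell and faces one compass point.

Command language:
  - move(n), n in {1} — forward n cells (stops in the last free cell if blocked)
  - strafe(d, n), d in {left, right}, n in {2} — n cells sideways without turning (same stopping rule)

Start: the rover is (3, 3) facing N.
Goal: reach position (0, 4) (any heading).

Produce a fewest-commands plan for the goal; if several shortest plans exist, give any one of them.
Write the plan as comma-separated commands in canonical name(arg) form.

begin: (3, 3) facing N
[1] after strafe(left, 2): (1, 3) facing N
[2] after strafe(left, 2): (0, 3) facing N
[3] after move(1): (0, 4) facing N
no 2-step plan works, so 3 is optimal.

strafe(left, 2), strafe(left, 2), move(1)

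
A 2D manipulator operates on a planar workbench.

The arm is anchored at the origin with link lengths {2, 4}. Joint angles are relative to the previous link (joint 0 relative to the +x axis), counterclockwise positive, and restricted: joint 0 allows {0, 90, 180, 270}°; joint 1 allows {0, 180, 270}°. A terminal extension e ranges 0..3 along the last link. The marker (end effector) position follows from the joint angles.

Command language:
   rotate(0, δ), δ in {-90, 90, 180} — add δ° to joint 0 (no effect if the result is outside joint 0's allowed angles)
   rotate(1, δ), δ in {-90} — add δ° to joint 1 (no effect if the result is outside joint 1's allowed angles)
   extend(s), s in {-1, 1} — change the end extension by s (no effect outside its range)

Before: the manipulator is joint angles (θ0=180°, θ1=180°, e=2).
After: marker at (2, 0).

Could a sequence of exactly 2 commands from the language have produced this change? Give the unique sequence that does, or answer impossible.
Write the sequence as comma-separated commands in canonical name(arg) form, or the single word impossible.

start: joint angles (θ0=180°, θ1=180°, e=2)
[1] after extend(-1): joint angles (θ0=180°, θ1=180°, e=1)
[2] after extend(-1): joint angles (θ0=180°, θ1=180°, e=0)
all 36 alternatives checked — unique.

extend(-1), extend(-1)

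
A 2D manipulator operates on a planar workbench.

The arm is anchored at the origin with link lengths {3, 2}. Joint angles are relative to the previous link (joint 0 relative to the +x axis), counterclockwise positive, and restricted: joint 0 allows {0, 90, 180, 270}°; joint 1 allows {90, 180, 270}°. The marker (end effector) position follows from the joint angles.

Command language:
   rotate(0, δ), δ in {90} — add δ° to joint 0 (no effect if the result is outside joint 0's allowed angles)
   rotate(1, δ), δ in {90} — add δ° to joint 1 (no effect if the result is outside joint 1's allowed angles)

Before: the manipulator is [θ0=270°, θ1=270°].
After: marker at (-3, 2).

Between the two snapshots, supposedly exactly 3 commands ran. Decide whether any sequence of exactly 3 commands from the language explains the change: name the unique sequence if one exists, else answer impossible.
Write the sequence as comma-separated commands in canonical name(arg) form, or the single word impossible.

t0: [θ0=270°, θ1=270°]
1. rotate(0, 90) → [θ0=0°, θ1=270°]
2. rotate(0, 90) → [θ0=90°, θ1=270°]
3. rotate(0, 90) → [θ0=180°, θ1=270°]
all 8 alternatives checked — unique.

rotate(0, 90), rotate(0, 90), rotate(0, 90)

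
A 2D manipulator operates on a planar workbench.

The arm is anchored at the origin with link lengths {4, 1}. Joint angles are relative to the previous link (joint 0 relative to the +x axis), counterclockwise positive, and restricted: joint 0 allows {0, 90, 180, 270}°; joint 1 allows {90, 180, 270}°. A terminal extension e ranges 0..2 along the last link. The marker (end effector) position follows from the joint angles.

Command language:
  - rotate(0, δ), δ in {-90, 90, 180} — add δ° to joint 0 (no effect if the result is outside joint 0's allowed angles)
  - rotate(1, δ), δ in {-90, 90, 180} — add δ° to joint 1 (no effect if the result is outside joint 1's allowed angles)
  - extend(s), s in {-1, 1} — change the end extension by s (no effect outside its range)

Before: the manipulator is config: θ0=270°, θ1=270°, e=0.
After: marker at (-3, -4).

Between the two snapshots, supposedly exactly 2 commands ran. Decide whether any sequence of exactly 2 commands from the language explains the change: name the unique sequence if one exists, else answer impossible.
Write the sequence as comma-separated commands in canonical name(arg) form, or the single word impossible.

begin: config: θ0=270°, θ1=270°, e=0
step 1 (extend(1)): config: θ0=270°, θ1=270°, e=1
step 2 (extend(1)): config: θ0=270°, θ1=270°, e=2
no other 2-command option fits: unique.

extend(1), extend(1)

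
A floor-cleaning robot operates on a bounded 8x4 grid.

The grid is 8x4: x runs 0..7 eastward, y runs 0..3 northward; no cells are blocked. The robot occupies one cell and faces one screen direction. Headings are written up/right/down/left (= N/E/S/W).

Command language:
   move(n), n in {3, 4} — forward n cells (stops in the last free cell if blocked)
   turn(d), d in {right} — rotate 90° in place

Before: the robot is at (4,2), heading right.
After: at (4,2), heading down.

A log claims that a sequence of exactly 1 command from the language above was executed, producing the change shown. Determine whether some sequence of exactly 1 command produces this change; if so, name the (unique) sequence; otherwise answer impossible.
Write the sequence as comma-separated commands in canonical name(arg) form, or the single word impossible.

turn(right)

key: parked at (4,2) the whole time — nothing moves the robot
begin: at (4,2), heading right
t=1 turn(right) ⇒ at (4,2), heading down
uniquely the one of 3 1-step routes that fits.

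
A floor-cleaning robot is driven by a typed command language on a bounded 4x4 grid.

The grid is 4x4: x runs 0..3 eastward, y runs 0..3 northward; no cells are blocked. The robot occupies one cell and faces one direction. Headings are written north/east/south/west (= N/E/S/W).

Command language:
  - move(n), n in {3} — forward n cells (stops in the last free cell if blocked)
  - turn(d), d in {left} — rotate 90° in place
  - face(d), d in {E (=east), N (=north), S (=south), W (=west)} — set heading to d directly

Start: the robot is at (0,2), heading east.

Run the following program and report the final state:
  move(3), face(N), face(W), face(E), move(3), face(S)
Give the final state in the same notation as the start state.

at (3,2), heading south

begin: at (0,2), heading east
step 1 (move(3)): at (3,2), heading east
step 2 (face(N)): at (3,2), heading north
step 3 (face(W)): at (3,2), heading west
step 4 (face(E)): at (3,2), heading east
step 5 (move(3)): at (3,2), heading east
step 6 (face(S)): at (3,2), heading south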